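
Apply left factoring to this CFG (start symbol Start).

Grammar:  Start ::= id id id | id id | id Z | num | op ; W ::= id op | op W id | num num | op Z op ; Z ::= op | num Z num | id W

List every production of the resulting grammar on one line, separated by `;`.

Start has alternatives sharing prefix 'id': factor to Start → id Start1 with Start1 → id id | id | Z.
W has alternatives sharing prefix 'op': factor to W → op W1 with W1 → W id | Z op.
Start1 has alternatives sharing prefix 'id': factor to Start1 → id Start11 with Start11 → id | ε.

Start ::= num | op | id Start1; W ::= id op | num num | op W1; Z ::= op | num Z num | id W; Start1 ::= Z | id Start11; W1 ::= W id | Z op; Start11 ::= id | ε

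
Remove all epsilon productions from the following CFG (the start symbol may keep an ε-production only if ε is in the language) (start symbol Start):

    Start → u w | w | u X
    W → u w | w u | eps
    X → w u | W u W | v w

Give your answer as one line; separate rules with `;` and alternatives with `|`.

Start → u w | w | u X; W → u w | w u; X → w u | W u W | W u | u W | u | v w

Nullable set = {W}.
ε ∉ L(G), so no ε-production is kept.
Expand every rule over subsets of its nullable positions: X → W u W gives W u W | W u | u W | u.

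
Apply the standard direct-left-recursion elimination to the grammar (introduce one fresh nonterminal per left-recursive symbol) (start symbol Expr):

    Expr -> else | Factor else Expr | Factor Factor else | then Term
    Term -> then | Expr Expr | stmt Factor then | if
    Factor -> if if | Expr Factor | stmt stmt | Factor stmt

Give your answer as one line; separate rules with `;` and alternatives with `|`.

Factor is directly left-recursive.
For Factor: α = {stmt}, β = {if if, Expr Factor, stmt stmt}. Rewrite as Factor → β Factor1 and Factor1 → α Factor1 | ε.

Expr -> else | Factor else Expr | Factor Factor else | then Term; Term -> then | Expr Expr | stmt Factor then | if; Factor -> if if Factor1 | Expr Factor Factor1 | stmt stmt Factor1; Factor1 -> stmt Factor1 | ε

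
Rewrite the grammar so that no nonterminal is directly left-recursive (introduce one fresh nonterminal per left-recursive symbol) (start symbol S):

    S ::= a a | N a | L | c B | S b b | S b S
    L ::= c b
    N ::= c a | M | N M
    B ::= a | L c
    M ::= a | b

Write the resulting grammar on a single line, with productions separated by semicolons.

Left recursion appears on S, N.
For S: α = {b b, b S}, β = {a a, N a, L, c B}. Rewrite as S → β S' and S' → α S' | ε.
For N: α = {M}, β = {c a, M}. Rewrite as N → β N' and N' → α N' | ε.

S ::= a a S' | N a S' | L S' | c B S'; L ::= c b; N ::= c a N' | M N'; B ::= a | L c; M ::= a | b; S' ::= b b S' | b S S' | eps; N' ::= M N' | eps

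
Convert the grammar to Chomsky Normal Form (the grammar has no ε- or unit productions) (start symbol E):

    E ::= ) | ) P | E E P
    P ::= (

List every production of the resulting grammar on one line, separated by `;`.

E ::= ) | X1 P | E Y1; P ::= (; X1 ::= ); Y1 ::= E P

Introduce a nonterminal for each terminal appearing in a rule of length ≥ 2: X1 → ).
Binarize each right-hand side of length ≥ 3 by chaining fresh nonterminals (Y1, Y2, …): affected rules were E → E E P.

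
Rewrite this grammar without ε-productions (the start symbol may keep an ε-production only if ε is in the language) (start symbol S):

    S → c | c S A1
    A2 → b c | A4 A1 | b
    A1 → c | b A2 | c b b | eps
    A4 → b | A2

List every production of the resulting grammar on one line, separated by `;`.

Nullable nonterminals: {A1}.
ε ∉ L(G), so no ε-production is kept.
For each production, add variants omitting each subset of nullable occurrences: S → c S A1 gives c S A1 | c S. A2 → A4 A1 gives A4 A1 | A4.

S → c | c S A1 | c S; A2 → b c | A4 A1 | A4 | b; A1 → c | b A2 | c b b; A4 → b | A2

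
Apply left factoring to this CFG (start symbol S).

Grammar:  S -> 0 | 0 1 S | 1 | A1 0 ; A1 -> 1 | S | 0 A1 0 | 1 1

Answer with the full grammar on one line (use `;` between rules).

S -> 1 | A1 0 | 0 S'; A1 -> S | 0 A1 0 | 1 A1'; S' -> ε | 1 S; A1' -> ε | 1

S has alternatives sharing prefix '0': factor to S → 0 S' with S' → ε | 1 S.
A1 has alternatives sharing prefix '1': factor to A1 → 1 A1' with A1' → ε | 1.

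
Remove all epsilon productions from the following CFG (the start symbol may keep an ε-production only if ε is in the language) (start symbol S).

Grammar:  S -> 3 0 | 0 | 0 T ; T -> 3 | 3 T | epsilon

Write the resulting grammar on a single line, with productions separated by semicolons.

S -> 3 0 | 0 | 0 T; T -> 3 | 3 T

Nullable set = {T}.
ε ∉ L(G), so no ε-production is kept.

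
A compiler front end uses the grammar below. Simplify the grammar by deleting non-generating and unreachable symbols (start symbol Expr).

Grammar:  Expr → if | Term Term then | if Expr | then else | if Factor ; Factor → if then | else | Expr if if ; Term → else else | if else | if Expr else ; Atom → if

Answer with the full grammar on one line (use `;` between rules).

Generating nonterminals: {Atom, Expr, Factor, Term}.
Reachable from Expr after that: {Expr, Factor, Term}.
Removed useless symbols: {Atom} and every production mentioning them.

Expr → if | Term Term then | if Expr | then else | if Factor; Factor → if then | else | Expr if if; Term → else else | if else | if Expr else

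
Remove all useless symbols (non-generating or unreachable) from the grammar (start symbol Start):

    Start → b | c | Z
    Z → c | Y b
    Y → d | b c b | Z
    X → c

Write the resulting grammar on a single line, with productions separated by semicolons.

Start → b | c | Z; Z → c | Y b; Y → d | b c b | Z

Generating nonterminals: {Start, X, Y, Z}.
Reachable from Start after that: {Start, Y, Z}.
Removed useless symbols: {X} and every production mentioning them.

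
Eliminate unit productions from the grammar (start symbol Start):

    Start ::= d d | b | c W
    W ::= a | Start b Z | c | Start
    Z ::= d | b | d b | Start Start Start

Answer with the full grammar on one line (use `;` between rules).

Start ::= d d | b | c W; W ::= d d | b | c W | a | Start b Z | c; Z ::= d | b | d b | Start Start Start

Unit pairs: W ⇒* {Start}.
For each unit pair (A, B), copy every non-unit production of B to A, then drop all unit productions.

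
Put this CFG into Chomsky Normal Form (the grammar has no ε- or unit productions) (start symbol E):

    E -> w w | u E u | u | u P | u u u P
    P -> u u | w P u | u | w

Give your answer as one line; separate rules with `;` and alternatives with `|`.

Introduce a nonterminal for each terminal appearing in a rule of length ≥ 2: X1 → w, X2 → u.
Binarize each right-hand side of length ≥ 3 by chaining fresh nonterminals (Y1, Y2, …): affected rules were E → X2 E X2; E → X2 X2 X2 P; P → X1 P X2.

E -> X1 X1 | X2 Y1 | u | X2 P | X2 Y2; P -> X2 X2 | X1 Y4 | u | w; X1 -> w; X2 -> u; Y1 -> E X2; Y2 -> X2 Y3; Y3 -> X2 P; Y4 -> P X2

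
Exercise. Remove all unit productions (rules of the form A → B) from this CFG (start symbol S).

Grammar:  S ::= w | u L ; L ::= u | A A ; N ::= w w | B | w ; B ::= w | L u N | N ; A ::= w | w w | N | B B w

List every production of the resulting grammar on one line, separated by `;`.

Unit pairs: A ⇒* {B, N}; B ⇒* {N}; N ⇒* {B}.
For every A with A ⇒* B via unit rules, add B's non-unit alternatives to A; then delete every rule of the form X → Y.

S ::= w | u L; L ::= u | A A; N ::= w | L u N | w w; B ::= w | L u N | w w; A ::= w | L u N | w w | B B w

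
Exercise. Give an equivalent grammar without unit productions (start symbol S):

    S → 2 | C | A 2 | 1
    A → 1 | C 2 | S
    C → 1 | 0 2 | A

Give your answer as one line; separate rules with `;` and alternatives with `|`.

S → 1 | 0 2 | 2 | A 2 | C 2; A → 1 | 0 2 | 2 | A 2 | C 2; C → 1 | 0 2 | 2 | A 2 | C 2

Unit pairs: A ⇒* {C, S}; C ⇒* {A, S}; S ⇒* {A, C}.
For each unit pair (A, B), copy every non-unit production of B to A, then drop all unit productions.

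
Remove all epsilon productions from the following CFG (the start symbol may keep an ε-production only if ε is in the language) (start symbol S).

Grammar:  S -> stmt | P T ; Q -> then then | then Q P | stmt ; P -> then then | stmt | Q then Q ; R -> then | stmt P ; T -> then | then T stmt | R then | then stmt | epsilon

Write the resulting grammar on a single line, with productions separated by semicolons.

The nullable symbols are {T}.
ε ∉ L(G), so no ε-production is kept.
Add the nullable-subset variants: S → P T gives P T | P. T → then T stmt gives then T stmt | then stmt.

S -> stmt | P T | P; Q -> then then | then Q P | stmt; P -> then then | stmt | Q then Q; R -> then | stmt P; T -> then | then T stmt | then stmt | R then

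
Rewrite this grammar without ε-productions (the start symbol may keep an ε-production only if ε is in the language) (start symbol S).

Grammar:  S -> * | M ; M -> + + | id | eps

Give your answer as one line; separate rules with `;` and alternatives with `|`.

The nullable symbols are {M, S}.
ε ∈ L(G) since S is nullable, so keep S → ε.

S -> * | M | eps; M -> + + | id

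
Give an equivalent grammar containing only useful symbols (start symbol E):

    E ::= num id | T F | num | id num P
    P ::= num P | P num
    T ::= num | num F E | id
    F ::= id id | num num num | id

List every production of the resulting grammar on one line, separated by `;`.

Generating nonterminals: {E, F, T}.
Reachable from E after that: {E, F, T}.
Removed useless symbols: {P} and every production mentioning them.

E ::= num id | T F | num; T ::= num | num F E | id; F ::= id id | num num num | id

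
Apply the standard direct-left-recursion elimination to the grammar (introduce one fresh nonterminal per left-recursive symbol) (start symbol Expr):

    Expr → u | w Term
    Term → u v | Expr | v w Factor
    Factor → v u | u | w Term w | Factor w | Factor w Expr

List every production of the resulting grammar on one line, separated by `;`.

Left recursion appears on Factor.
For Factor: α = {w, w Expr}, β = {v u, u, w Term w}. Rewrite as Factor → β Factor1 and Factor1 → α Factor1 | ε.

Expr → u | w Term; Term → u v | Expr | v w Factor; Factor → v u Factor1 | u Factor1 | w Term w Factor1; Factor1 → w Factor1 | w Expr Factor1 | ε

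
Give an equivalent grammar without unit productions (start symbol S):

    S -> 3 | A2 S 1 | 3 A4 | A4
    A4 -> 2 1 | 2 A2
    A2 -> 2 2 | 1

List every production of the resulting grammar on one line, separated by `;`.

Unit pairs: S ⇒* {A4}.
For each unit pair (A, B), copy every non-unit production of B to A, then drop all unit productions.

S -> 2 1 | 2 A2 | 3 | A2 S 1 | 3 A4; A4 -> 2 1 | 2 A2; A2 -> 2 2 | 1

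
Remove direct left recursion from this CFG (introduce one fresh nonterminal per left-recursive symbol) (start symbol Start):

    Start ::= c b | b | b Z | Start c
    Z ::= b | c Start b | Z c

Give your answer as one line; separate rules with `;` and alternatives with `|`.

Directly left-recursive nonterminals: Start, Z.
For Start: α = {c}, β = {c b, b, b Z}. Rewrite as Start → β Start1 and Start1 → α Start1 | ε.
For Z: α = {c}, β = {b, c Start b}. Rewrite as Z → β Z1 and Z1 → α Z1 | ε.

Start ::= c b Start1 | b Start1 | b Z Start1; Z ::= b Z1 | c Start b Z1; Start1 ::= c Start1 | ε; Z1 ::= c Z1 | ε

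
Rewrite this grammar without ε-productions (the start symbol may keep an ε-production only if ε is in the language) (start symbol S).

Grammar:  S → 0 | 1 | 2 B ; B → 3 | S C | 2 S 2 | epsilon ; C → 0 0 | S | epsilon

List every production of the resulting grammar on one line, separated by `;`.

Nullable nonterminals: {B, C}.
ε ∉ L(G), so no ε-production is kept.
Expand every rule over subsets of its nullable positions: S → 2 B gives 2 B | 2. B → S C gives S C | S.

S → 0 | 1 | 2 B | 2; B → 3 | S C | S | 2 S 2; C → 0 0 | S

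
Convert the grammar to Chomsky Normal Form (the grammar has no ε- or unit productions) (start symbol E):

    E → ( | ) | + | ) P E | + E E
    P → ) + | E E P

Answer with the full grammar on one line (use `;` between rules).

E → ( | ) | + | X1 Y1 | X2 Y2; P → X1 X2 | E Y3; X1 → ); X2 → +; Y1 → P E; Y2 → E E; Y3 → E P

Introduce a nonterminal for each terminal appearing in a rule of length ≥ 2: X1 → ), X2 → +.
Binarize each right-hand side of length ≥ 3 by chaining fresh nonterminals (Y1, Y2, …): affected rules were E → X1 P E; E → X2 E E; P → E E P.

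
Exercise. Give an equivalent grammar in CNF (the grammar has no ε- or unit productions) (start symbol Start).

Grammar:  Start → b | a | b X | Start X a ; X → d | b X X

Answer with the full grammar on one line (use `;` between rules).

Introduce a nonterminal for each terminal appearing in a rule of length ≥ 2: X1 → b, X2 → a.
Binarize each right-hand side of length ≥ 3 by chaining fresh nonterminals (Y1, Y2, …): affected rules were Start → Start X X2; X → X1 X X.

Start → b | a | X1 X | Start Y1; X → d | X1 Y2; X1 → b; X2 → a; Y1 → X X2; Y2 → X X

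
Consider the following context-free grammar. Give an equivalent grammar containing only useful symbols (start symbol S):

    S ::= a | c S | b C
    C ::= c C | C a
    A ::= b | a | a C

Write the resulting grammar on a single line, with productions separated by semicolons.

Generating nonterminals: {A, S}.
Reachable from S after that: {S}.
Removed useless symbols: {A, C} and every production mentioning them.

S ::= a | c S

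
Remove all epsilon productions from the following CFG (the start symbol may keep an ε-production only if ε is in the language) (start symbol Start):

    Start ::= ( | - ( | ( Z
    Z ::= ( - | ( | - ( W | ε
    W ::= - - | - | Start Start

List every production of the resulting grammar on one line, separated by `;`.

Start ::= ( | - ( | ( Z; Z ::= ( - | ( | - ( W; W ::= - - | - | Start Start

Nullable set = {Z}.
ε ∉ L(G), so no ε-production is kept.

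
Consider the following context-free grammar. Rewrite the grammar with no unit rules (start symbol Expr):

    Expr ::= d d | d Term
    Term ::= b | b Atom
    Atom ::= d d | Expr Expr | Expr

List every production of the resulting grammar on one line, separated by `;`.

Unit pairs: Atom ⇒* {Expr}.
For each unit pair (A, B), copy every non-unit production of B to A, then drop all unit productions.

Expr ::= d d | d Term; Term ::= b | b Atom; Atom ::= d d | Expr Expr | d Term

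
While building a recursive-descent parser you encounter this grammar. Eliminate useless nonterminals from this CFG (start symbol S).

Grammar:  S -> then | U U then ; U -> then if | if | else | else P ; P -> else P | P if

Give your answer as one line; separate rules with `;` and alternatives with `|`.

S -> then | U U then; U -> then if | if | else

Generating nonterminals: {S, U}.
Reachable from S after that: {S, U}.
Removed useless symbols: {P} and every production mentioning them.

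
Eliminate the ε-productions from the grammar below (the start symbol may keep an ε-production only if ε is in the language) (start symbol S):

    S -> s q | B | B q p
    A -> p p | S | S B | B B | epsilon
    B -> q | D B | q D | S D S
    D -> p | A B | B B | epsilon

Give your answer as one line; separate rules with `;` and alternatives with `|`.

The nullable symbols are {A, D}.
ε ∉ L(G), so no ε-production is kept.
For each production, add variants omitting each subset of nullable occurrences: B → S D S gives S D S | S S. D → A B gives A B | B.

S -> s q | B | B q p; A -> p p | S | S B | B B; B -> q | D B | q D | S D S | S S; D -> p | A B | B | B B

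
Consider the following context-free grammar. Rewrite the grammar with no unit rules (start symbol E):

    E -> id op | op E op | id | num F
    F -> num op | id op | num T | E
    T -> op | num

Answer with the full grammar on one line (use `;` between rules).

E -> id op | op E op | id | num F; F -> id op | op E op | id | num F | num op | num T; T -> op | num

Unit pairs: F ⇒* {E}.
For each unit pair (A, B), copy every non-unit production of B to A, then drop all unit productions.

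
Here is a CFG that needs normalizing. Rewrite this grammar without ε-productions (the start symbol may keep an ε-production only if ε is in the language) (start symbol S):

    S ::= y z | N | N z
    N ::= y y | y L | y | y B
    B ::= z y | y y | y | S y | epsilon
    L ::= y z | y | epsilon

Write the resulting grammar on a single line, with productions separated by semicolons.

S ::= y z | N | N z; N ::= y y | y L | y | y B; B ::= z y | y y | y | S y; L ::= y z | y

Nullable set = {B, L}.
ε ∉ L(G), so no ε-production is kept.
For each production, add variants omitting each subset of nullable occurrences: N → y L gives y L | y.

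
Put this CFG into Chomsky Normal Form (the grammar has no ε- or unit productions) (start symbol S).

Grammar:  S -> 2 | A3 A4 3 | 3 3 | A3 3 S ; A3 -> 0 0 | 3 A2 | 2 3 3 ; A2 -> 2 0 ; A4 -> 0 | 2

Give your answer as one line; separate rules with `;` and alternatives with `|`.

S -> 2 | A3 Y1 | X1 X1 | A3 Y2; A3 -> X2 X2 | X1 A2 | X3 Y3; A2 -> X3 X2; A4 -> 0 | 2; X1 -> 3; X2 -> 0; X3 -> 2; Y1 -> A4 X1; Y2 -> X1 S; Y3 -> X1 X1

Introduce a nonterminal for each terminal appearing in a rule of length ≥ 2: X1 → 3, X2 → 0, X3 → 2.
Binarize each right-hand side of length ≥ 3 by chaining fresh nonterminals (Y1, Y2, …): affected rules were S → A3 A4 X1; S → A3 X1 S; A3 → X3 X1 X1.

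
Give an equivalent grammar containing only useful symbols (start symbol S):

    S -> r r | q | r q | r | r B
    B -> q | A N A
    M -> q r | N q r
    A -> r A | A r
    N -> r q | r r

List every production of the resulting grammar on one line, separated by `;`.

S -> r r | q | r q | r | r B; B -> q

Generating nonterminals: {B, M, N, S}.
Reachable from S after that: {B, S}.
Removed useless symbols: {A, M, N} and every production mentioning them.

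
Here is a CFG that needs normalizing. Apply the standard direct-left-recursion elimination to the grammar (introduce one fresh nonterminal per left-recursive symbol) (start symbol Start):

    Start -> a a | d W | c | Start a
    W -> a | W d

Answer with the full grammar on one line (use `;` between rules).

Start -> a a Start1 | d W Start1 | c Start1; W -> a W1; Start1 -> a Start1 | ε; W1 -> d W1 | ε

Directly left-recursive nonterminals: Start, W.
For Start: α = {a}, β = {a a, d W, c}. Rewrite as Start → β Start1 and Start1 → α Start1 | ε.
For W: α = {d}, β = {a}. Rewrite as W → β W1 and W1 → α W1 | ε.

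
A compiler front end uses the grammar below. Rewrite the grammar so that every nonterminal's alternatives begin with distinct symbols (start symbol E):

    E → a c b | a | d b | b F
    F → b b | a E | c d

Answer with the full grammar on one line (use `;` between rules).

E → d b | b F | a E'; F → b b | a E | c d; E' → c b | epsilon

E has alternatives sharing prefix 'a': factor to E → a E' with E' → c b | ε.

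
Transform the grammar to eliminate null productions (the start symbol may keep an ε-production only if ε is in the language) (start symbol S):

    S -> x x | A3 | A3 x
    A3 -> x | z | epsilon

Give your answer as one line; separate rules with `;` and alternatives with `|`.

S -> x x | A3 | A3 x | x | ε; A3 -> x | z

Nullable nonterminals: {A3, S}.
ε ∈ L(G) since S is nullable, so keep S → ε.
Add the nullable-subset variants: S → A3 x gives A3 x | x.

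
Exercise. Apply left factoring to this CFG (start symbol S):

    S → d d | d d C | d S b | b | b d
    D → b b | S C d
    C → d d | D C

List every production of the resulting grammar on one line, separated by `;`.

S → d S' | b S''; D → b b | S C d; C → d d | D C; S' → S b | d S'''; S'' → eps | d; S''' → eps | C

S has alternatives sharing prefix 'd': factor to S → d S' with S' → d | d C | S b.
S has alternatives sharing prefix 'b': factor to S → b S'' with S'' → ε | d.
S' has alternatives sharing prefix 'd': factor to S' → d S''' with S''' → ε | C.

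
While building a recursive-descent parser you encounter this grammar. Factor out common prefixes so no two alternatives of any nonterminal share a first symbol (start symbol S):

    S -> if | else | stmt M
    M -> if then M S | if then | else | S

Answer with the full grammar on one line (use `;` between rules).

S -> if | else | stmt M; M -> else | S | if then M'; M' -> M S | ε

M has alternatives sharing prefix 'if then': factor to M → if then M' with M' → M S | ε.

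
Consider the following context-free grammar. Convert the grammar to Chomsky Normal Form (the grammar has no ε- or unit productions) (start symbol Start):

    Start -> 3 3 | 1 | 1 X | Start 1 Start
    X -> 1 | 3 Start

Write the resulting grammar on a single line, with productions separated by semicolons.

Introduce a nonterminal for each terminal appearing in a rule of length ≥ 2: X1 → 3, X2 → 1.
Binarize each right-hand side of length ≥ 3 by chaining fresh nonterminals (Y1, Y2, …): affected rules were Start → Start X2 Start.

Start -> X1 X1 | 1 | X2 X | Start Y1; X -> 1 | X1 Start; X1 -> 3; X2 -> 1; Y1 -> X2 Start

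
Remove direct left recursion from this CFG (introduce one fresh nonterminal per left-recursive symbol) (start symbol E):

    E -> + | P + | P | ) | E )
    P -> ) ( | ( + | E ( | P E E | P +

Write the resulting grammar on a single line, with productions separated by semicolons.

E -> + E' | P + E' | P E' | ) E'; P -> ) ( P' | ( + P' | E ( P'; E' -> ) E' | eps; P' -> E E P' | + P' | eps

Left recursion appears on E, P.
For E: α = {)}, β = {+, P +, P, )}. Rewrite as E → β E' and E' → α E' | ε.
For P: α = {E E, +}, β = {) (, ( +, E (}. Rewrite as P → β P' and P' → α P' | ε.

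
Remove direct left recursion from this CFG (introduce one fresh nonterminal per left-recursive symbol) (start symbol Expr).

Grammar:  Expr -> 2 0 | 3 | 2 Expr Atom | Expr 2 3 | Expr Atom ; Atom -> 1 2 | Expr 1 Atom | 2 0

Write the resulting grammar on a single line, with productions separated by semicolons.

Expr -> 2 0 Expr1 | 3 Expr1 | 2 Expr Atom Expr1; Atom -> 1 2 | Expr 1 Atom | 2 0; Expr1 -> 2 3 Expr1 | Atom Expr1 | ε

Left recursion appears on Expr.
For Expr: α = {2 3, Atom}, β = {2 0, 3, 2 Expr Atom}. Rewrite as Expr → β Expr1 and Expr1 → α Expr1 | ε.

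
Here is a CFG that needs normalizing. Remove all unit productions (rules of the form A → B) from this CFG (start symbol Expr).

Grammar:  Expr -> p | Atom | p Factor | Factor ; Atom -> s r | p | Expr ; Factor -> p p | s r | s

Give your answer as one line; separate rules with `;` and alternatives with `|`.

Expr -> s r | p | p p | s | p Factor; Atom -> s r | p | p p | s | p Factor; Factor -> p p | s r | s

Unit pairs: Atom ⇒* {Expr, Factor}; Expr ⇒* {Atom, Factor}.
Replace each nonterminal's rules with the union of the non-unit rules of every nonterminal it unit-derives.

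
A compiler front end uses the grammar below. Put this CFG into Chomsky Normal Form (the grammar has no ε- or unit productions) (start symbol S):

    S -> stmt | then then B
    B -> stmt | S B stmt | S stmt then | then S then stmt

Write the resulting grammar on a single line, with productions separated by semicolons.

S -> stmt | X1 Y1; B -> stmt | S Y2 | S Y3 | X1 Y4; X1 -> then; X2 -> stmt; Y1 -> X1 B; Y2 -> B X2; Y3 -> X2 X1; Y4 -> S Y5; Y5 -> X1 X2

Introduce a nonterminal for each terminal appearing in a rule of length ≥ 2: X1 → then, X2 → stmt.
Binarize each right-hand side of length ≥ 3 by chaining fresh nonterminals (Y1, Y2, …): affected rules were S → X1 X1 B; B → S B X2; B → S X2 X1; B → X1 S X1 X2.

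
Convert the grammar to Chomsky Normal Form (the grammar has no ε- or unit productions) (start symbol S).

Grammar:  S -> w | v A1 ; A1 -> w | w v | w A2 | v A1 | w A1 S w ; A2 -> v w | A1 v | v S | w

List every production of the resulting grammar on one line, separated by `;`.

Introduce a nonterminal for each terminal appearing in a rule of length ≥ 2: X1 → v, X2 → w.
Binarize each right-hand side of length ≥ 3 by chaining fresh nonterminals (Y1, Y2, …): affected rules were A1 → X2 A1 S X2.

S -> w | X1 A1; A1 -> w | X2 X1 | X2 A2 | X1 A1 | X2 Y1; A2 -> X1 X2 | A1 X1 | X1 S | w; X1 -> v; X2 -> w; Y1 -> A1 Y2; Y2 -> S X2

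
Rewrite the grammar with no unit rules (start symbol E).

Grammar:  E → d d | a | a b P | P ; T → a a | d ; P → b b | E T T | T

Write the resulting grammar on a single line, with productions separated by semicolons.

Unit pairs: E ⇒* {P, T}; P ⇒* {T}.
For each unit pair (A, B), copy every non-unit production of B to A, then drop all unit productions.

E → d d | a | a b P | b b | E T T | a a | d; T → a a | d; P → b b | E T T | a a | d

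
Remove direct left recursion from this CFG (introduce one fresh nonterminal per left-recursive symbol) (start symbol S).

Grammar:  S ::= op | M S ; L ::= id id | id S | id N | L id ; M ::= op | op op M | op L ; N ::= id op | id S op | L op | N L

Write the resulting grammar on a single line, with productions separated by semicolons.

Left recursion appears on L, N.
For L: α = {id}, β = {id id, id S, id N}. Rewrite as L → β L' and L' → α L' | ε.
For N: α = {L}, β = {id op, id S op, L op}. Rewrite as N → β N' and N' → α N' | ε.

S ::= op | M S; L ::= id id L' | id S L' | id N L'; M ::= op | op op M | op L; N ::= id op N' | id S op N' | L op N'; L' ::= id L' | ε; N' ::= L N' | ε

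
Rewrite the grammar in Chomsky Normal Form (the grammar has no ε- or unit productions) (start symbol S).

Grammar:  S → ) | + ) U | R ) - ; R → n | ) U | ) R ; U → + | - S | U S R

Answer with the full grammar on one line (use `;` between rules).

Introduce a nonterminal for each terminal appearing in a rule of length ≥ 2: X1 → +, X2 → ), X3 → -.
Binarize each right-hand side of length ≥ 3 by chaining fresh nonterminals (Y1, Y2, …): affected rules were S → X1 X2 U; S → R X2 X3; U → U S R.

S → ) | X1 Y1 | R Y2; R → n | X2 U | X2 R; U → + | X3 S | U Y3; X1 → +; X2 → ); X3 → -; Y1 → X2 U; Y2 → X2 X3; Y3 → S R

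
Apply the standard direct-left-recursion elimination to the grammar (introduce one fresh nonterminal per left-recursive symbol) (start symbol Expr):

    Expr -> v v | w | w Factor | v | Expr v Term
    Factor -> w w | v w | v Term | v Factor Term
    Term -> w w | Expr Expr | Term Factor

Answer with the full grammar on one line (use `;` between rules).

Expr, Term are directly left-recursive.
For Expr: α = {v Term}, β = {v v, w, w Factor, v}. Rewrite as Expr → β Expr1 and Expr1 → α Expr1 | ε.
For Term: α = {Factor}, β = {w w, Expr Expr}. Rewrite as Term → β Term1 and Term1 → α Term1 | ε.

Expr -> v v Expr1 | w Expr1 | w Factor Expr1 | v Expr1; Factor -> w w | v w | v Term | v Factor Term; Term -> w w Term1 | Expr Expr Term1; Expr1 -> v Term Expr1 | ε; Term1 -> Factor Term1 | ε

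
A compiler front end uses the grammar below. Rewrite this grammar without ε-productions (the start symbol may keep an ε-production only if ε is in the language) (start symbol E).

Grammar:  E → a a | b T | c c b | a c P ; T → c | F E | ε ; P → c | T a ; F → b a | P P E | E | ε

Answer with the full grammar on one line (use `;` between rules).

E → a a | b T | b | c c b | a c P; T → c | F E | E; P → c | T a | a; F → b a | P P E | E

Nullable set = {F, T}.
ε ∉ L(G), so no ε-production is kept.
Expand every rule over subsets of its nullable positions: E → b T gives b T | b. T → F E gives F E | E. P → T a gives T a | a.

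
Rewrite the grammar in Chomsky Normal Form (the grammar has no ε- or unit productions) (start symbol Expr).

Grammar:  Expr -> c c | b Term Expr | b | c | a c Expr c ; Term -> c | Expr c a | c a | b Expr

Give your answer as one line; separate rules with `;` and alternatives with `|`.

Expr -> X1 X1 | X2 Y1 | b | c | X3 Y2; Term -> c | Expr Y4 | X1 X3 | X2 Expr; X1 -> c; X2 -> b; X3 -> a; Y1 -> Term Expr; Y2 -> X1 Y3; Y3 -> Expr X1; Y4 -> X1 X3

Introduce a nonterminal for each terminal appearing in a rule of length ≥ 2: X1 → c, X2 → b, X3 → a.
Binarize each right-hand side of length ≥ 3 by chaining fresh nonterminals (Y1, Y2, …): affected rules were Expr → X2 Term Expr; Expr → X3 X1 Expr X1; Term → Expr X1 X3.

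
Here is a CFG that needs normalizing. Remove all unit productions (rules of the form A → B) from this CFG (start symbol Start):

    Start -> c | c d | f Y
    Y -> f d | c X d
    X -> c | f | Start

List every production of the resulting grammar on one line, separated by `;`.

Start -> c | c d | f Y; Y -> f d | c X d; X -> c | c d | f Y | f

Unit pairs: X ⇒* {Start}.
Replace each nonterminal's rules with the union of the non-unit rules of every nonterminal it unit-derives.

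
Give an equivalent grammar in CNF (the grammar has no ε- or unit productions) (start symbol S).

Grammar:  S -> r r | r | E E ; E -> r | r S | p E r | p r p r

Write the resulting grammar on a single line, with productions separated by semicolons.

Introduce a nonterminal for each terminal appearing in a rule of length ≥ 2: X1 → r, X2 → p.
Binarize each right-hand side of length ≥ 3 by chaining fresh nonterminals (Y1, Y2, …): affected rules were E → X2 E X1; E → X2 X1 X2 X1.

S -> X1 X1 | r | E E; E -> r | X1 S | X2 Y1 | X2 Y2; X1 -> r; X2 -> p; Y1 -> E X1; Y2 -> X1 Y3; Y3 -> X2 X1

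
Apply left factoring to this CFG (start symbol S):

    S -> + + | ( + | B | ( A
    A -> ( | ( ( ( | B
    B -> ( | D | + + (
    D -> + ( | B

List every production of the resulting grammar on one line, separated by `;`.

S -> + + | B | ( S'; A -> B | ( A'; B -> ( | D | + + (; D -> + ( | B; S' -> + | A; A' -> ε | ( (

S has alternatives sharing prefix '(': factor to S → ( S' with S' → + | A.
A has alternatives sharing prefix '(': factor to A → ( A' with A' → ε | ( (.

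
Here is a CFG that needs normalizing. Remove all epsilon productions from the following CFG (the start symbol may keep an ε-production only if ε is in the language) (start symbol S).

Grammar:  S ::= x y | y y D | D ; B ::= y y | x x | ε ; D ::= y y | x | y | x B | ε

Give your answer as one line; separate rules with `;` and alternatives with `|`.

S ::= x y | y y D | y y | D | ε; B ::= y y | x x; D ::= y y | x | y | x B

Nullable set = {B, D, S}.
ε ∈ L(G) since S is nullable, so keep S → ε.
Add the nullable-subset variants: S → y y D gives y y D | y y.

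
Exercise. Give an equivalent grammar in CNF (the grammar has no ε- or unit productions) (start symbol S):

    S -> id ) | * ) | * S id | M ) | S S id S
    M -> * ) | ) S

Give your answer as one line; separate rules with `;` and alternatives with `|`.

S -> X1 X2 | X3 X2 | X3 Y1 | M X2 | S Y2; M -> X3 X2 | X2 S; X1 -> id; X2 -> ); X3 -> *; Y1 -> S X1; Y2 -> S Y3; Y3 -> X1 S

Introduce a nonterminal for each terminal appearing in a rule of length ≥ 2: X1 → id, X2 → ), X3 → *.
Binarize each right-hand side of length ≥ 3 by chaining fresh nonterminals (Y1, Y2, …): affected rules were S → X3 S X1; S → S S X1 S.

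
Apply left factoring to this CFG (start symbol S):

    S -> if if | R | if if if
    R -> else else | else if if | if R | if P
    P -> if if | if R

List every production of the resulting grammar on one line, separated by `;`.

S has alternatives sharing prefix 'if if': factor to S → if if S' with S' → ε | if.
R has alternatives sharing prefix 'else': factor to R → else R' with R' → else | if if.
R has alternatives sharing prefix 'if': factor to R → if R'' with R'' → R | P.
P has alternatives sharing prefix 'if': factor to P → if P' with P' → if | R.

S -> R | if if S'; R -> else R' | if R''; P -> if P'; S' -> ε | if; R' -> else | if if; R'' -> R | P; P' -> if | R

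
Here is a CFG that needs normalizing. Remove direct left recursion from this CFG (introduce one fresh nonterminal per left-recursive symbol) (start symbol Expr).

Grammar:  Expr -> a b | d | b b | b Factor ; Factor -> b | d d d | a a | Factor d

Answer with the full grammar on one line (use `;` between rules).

Factor is directly left-recursive.
For Factor: α = {d}, β = {b, d d d, a a}. Rewrite as Factor → β Factor1 and Factor1 → α Factor1 | ε.

Expr -> a b | d | b b | b Factor; Factor -> b Factor1 | d d d Factor1 | a a Factor1; Factor1 -> d Factor1 | ε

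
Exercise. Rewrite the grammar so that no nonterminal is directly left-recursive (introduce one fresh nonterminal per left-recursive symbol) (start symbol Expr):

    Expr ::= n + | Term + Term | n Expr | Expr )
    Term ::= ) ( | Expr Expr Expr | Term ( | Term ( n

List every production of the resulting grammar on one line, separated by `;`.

Expr, Term are directly left-recursive.
For Expr: α = {)}, β = {n +, Term + Term, n Expr}. Rewrite as Expr → β Expr1 and Expr1 → α Expr1 | ε.
For Term: α = {(, ( n}, β = {) (, Expr Expr Expr}. Rewrite as Term → β Term1 and Term1 → α Term1 | ε.

Expr ::= n + Expr1 | Term + Term Expr1 | n Expr Expr1; Term ::= ) ( Term1 | Expr Expr Expr Term1; Expr1 ::= ) Expr1 | ε; Term1 ::= ( Term1 | ( n Term1 | ε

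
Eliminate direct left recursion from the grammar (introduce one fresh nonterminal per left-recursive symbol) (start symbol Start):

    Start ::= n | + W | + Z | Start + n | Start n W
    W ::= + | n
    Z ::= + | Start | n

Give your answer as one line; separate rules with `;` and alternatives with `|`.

Start ::= n Start1 | + W Start1 | + Z Start1; W ::= + | n; Z ::= + | Start | n; Start1 ::= + n Start1 | n W Start1 | epsilon

Directly left-recursive nonterminal: Start.
For Start: α = {+ n, n W}, β = {n, + W, + Z}. Rewrite as Start → β Start1 and Start1 → α Start1 | ε.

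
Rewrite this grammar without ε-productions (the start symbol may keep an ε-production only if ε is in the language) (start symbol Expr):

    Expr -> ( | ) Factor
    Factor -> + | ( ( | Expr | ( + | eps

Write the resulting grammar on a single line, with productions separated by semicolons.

The nullable symbols are {Factor}.
ε ∉ L(G), so no ε-production is kept.
For each production, add variants omitting each subset of nullable occurrences: Expr → ) Factor gives ) Factor | ).

Expr -> ( | ) Factor | ); Factor -> + | ( ( | Expr | ( +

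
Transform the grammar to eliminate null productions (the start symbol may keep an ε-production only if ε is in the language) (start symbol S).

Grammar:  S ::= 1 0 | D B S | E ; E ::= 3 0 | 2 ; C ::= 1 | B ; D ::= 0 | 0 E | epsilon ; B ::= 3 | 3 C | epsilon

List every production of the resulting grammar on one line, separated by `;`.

Nullable nonterminals: {B, C, D}.
ε ∉ L(G), so no ε-production is kept.
Add the nullable-subset variants: S → D B S gives D B S | D S | B S.

S ::= 1 0 | D B S | D S | B S | E; E ::= 3 0 | 2; C ::= 1 | B; D ::= 0 | 0 E; B ::= 3 | 3 C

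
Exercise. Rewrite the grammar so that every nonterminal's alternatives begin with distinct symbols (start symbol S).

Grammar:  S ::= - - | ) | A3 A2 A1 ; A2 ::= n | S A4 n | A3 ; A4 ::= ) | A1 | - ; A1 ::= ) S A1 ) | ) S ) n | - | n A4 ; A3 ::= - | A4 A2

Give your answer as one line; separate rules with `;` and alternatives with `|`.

S ::= - - | ) | A3 A2 A1; A2 ::= n | S A4 n | A3; A4 ::= ) | A1 | -; A1 ::= - | n A4 | ) S A1'; A3 ::= - | A4 A2; A1' ::= A1 ) | ) n

A1 has alternatives sharing prefix ') S': factor to A1 → ) S A1' with A1' → A1 ) | ) n.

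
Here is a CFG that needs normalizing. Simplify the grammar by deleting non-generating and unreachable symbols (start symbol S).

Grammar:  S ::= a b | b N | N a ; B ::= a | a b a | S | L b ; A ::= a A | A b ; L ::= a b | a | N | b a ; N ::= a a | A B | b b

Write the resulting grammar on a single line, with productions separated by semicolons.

S ::= a b | b N | N a; N ::= a a | b b

Generating nonterminals: {B, L, N, S}.
Reachable from S after that: {N, S}.
Removed useless symbols: {A, B, L} and every production mentioning them.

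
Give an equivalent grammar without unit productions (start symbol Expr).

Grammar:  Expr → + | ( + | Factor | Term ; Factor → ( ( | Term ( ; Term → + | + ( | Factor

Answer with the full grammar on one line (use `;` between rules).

Expr → + | + ( | ( ( | Term ( | ( +; Factor → ( ( | Term (; Term → + | + ( | ( ( | Term (

Unit pairs: Expr ⇒* {Factor, Term}; Term ⇒* {Factor}.
For each unit pair (A, B), copy every non-unit production of B to A, then drop all unit productions.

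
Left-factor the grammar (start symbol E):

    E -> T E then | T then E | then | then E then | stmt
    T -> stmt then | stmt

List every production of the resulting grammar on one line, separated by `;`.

E -> stmt | T E' | then E''; T -> stmt T'; E' -> E then | then E; E'' -> ε | E then; T' -> then | ε

E has alternatives sharing prefix 'T': factor to E → T E' with E' → E then | then E.
E has alternatives sharing prefix 'then': factor to E → then E'' with E'' → ε | E then.
T has alternatives sharing prefix 'stmt': factor to T → stmt T' with T' → then | ε.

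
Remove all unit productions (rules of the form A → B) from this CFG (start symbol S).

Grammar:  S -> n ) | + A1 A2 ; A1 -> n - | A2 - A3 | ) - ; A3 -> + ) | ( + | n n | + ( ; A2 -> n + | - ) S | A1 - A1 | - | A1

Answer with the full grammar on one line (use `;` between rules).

Unit pairs: A2 ⇒* {A1}.
For every A with A ⇒* B via unit rules, add B's non-unit alternatives to A; then delete every rule of the form X → Y.

S -> n ) | + A1 A2; A1 -> n - | A2 - A3 | ) -; A3 -> + ) | ( + | n n | + (; A2 -> n + | - ) S | A1 - A1 | - | n - | A2 - A3 | ) -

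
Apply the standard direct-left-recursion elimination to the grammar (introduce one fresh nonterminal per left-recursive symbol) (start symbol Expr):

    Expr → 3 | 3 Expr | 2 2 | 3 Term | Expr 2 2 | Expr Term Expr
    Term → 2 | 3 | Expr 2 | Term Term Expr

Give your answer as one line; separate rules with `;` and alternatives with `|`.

Expr → 3 Expr1 | 3 Expr Expr1 | 2 2 Expr1 | 3 Term Expr1; Term → 2 Term1 | 3 Term1 | Expr 2 Term1; Expr1 → 2 2 Expr1 | Term Expr Expr1 | ε; Term1 → Term Expr Term1 | ε

Left recursion appears on Expr, Term.
For Expr: α = {2 2, Term Expr}, β = {3, 3 Expr, 2 2, 3 Term}. Rewrite as Expr → β Expr1 and Expr1 → α Expr1 | ε.
For Term: α = {Term Expr}, β = {2, 3, Expr 2}. Rewrite as Term → β Term1 and Term1 → α Term1 | ε.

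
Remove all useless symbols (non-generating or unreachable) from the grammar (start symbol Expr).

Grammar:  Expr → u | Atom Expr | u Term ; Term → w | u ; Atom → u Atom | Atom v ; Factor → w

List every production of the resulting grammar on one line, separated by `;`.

Expr → u | u Term; Term → w | u

Generating nonterminals: {Expr, Factor, Term}.
Reachable from Expr after that: {Expr, Term}.
Removed useless symbols: {Atom, Factor} and every production mentioning them.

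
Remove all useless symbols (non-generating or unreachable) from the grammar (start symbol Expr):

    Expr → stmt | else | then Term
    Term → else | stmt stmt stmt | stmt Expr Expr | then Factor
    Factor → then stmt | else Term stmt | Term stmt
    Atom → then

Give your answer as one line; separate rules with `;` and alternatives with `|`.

Generating nonterminals: {Atom, Expr, Factor, Term}.
Reachable from Expr after that: {Expr, Factor, Term}.
Removed useless symbols: {Atom} and every production mentioning them.

Expr → stmt | else | then Term; Term → else | stmt stmt stmt | stmt Expr Expr | then Factor; Factor → then stmt | else Term stmt | Term stmt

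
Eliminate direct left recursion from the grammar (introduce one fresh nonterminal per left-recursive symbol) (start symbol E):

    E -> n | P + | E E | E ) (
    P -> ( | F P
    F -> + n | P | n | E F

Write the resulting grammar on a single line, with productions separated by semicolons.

Directly left-recursive nonterminal: E.
For E: α = {E, ) (}, β = {n, P +}. Rewrite as E → β E' and E' → α E' | ε.

E -> n E' | P + E'; P -> ( | F P; F -> + n | P | n | E F; E' -> E E' | ) ( E' | ε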